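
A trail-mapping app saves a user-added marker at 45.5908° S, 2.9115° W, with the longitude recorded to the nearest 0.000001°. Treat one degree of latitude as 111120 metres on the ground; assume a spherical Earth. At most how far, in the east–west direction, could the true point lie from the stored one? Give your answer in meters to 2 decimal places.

Rounding to 6 decimal places leaves the longitude within ±5e-07° of the true value.
One degree of longitude at 45.5908° is 111120 × cos 45.5908° ≈ 111120 × 0.6998 = 77759.3 m.
East–west error: 5e-07° × 77759.3 m/° ≈ 0.0388797 m.

0.04 meters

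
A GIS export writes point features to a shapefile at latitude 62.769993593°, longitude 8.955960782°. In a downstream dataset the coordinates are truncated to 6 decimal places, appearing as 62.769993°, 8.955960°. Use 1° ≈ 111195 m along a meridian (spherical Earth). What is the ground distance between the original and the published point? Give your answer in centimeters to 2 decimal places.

The latitude changed by +0.000000593° and the longitude by +0.000000782°.
N–S: 0.000000593° × 111195 m/° = 0.0659386 m.
East–west at this latitude: 0.000000782° × 111195 × cos 62.77° ≈ 0.000000782 × 50878.8 = 0.0397872 m.
Combined displacement = (0.0659386² + 0.0397872²)^½ ≈ 0.0770125 m.
That is 0.0770125 m = 7.7013 cm.

7.70 centimeters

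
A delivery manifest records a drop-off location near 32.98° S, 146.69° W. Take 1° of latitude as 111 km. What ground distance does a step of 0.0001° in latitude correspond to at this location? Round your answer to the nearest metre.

0.0001° × 111000 m/° = 11.1 m.

11 metres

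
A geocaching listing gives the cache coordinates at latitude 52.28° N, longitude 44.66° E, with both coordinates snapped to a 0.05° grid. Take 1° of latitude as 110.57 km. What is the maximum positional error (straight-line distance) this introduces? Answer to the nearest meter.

3241 meters

With a 0.05° grid the true value lies within half a step, ±0.05°/2 = ±0.025°, of the stored one.
Latitude error → 0.025 × 110570 = 2764.25 m along the meridian.
East–west component at 52.28°: 0.025° × 110570 × cos 52.28° ≈ 0.025 × 67647.1 ≈ 1691.18 m.
Combining orthogonally: (2764.25² + 1691.18²)^½ ≈ 3240.55 m.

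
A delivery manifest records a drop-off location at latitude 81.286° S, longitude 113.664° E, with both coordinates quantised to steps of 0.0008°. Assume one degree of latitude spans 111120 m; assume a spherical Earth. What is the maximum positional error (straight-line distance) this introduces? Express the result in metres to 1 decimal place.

With a 0.0008° grid the true value lies within half a step, ±0.0008°/2 = ±0.0004°, of the stored one.
Latitude error → 0.0004 × 111120 = 44.448 m along the meridian.
East–west component at 81.286°: 0.0004° × 111120 × cos 81.286° ≈ 0.0004 × 16834.9 ≈ 6.73398 m.
Combining orthogonally: (44.448² + 6.73398²)^½ ≈ 44.9552 m.

45.0 metres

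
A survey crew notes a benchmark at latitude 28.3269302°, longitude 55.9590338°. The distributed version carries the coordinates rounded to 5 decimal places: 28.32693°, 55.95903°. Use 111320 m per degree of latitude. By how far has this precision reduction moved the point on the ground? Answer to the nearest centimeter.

The latitude changed by +0.0000002° and the longitude by +0.0000038°.
North–south shift: 0.0000002 × 111320 = 0.022264 m.
East–west at this latitude: 0.0000038° × 111320 × cos 28.3269° ≈ 0.0000038 × 97989.9 = 0.372362 m.
Hypotenuse of the two orthogonal shifts: √(0.022264² + 0.372362²) = 0.373027 m.
That is 0.373027 m = 37.303 cm.

37 centimeters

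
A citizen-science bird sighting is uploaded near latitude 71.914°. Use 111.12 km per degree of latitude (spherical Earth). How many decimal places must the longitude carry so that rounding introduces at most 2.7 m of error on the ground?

At 71.914° one degree of longitude covers 111120 × cos 71.914° ≈ 111120 × 0.3104 ≈ 34496.6 m.
Rounding to N decimal places gives at most 0.5 × 10⁻ᴺ degrees of error, i.e. 0.5 × 10⁻ᴺ × 34496.6 m.
Setting 17248.3 × 10⁻ᴺ ≤ 2.7 gives 10ᴺ ≥ 6388, i.e. N ≥ 3.81.
So 4 decimal places suffice (1.72 m); 3 would allow up to 17.2 m.

4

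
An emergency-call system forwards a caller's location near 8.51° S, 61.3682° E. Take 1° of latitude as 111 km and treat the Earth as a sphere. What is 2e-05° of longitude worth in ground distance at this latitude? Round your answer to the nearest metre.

2 metres

2e-05° of longitude at 8.51° is 2e-05 × 111000 × cos 8.51° ≈ 2e-05 × 109778 = 2.19556 m.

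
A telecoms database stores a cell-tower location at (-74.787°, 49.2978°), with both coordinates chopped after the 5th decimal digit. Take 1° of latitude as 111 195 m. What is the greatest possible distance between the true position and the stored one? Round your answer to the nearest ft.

4 ft

Truncating at 5 decimal places can drop up to a full unit in the last place, so each coordinate may be off by as much as 1e-05°.
North–south component: 1e-05° × 111195 = 1.11195 m.
E–W at 74.787°: 1e-05° × 111195 × cos 74.787° = 1e-05 × 111195 × 0.2624 ≈ 0.291785 m.
Worst case both components are at the extreme and orthogonal: √(1.11195² + 0.291785²) ≈ 1.1496 m.
Converting: 1.1496 m × 3.2808 ft/m ≈ 3.7716 ft.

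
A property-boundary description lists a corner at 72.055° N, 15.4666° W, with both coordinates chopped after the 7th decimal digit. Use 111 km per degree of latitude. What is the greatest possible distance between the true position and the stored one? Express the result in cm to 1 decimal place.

Truncating at 7 decimal places can drop up to a full unit in the last place, so each coordinate may be off by as much as 1e-07°.
Latitude error → 1e-07 × 111000 = 0.0111 m along the meridian.
Longitude error → 1e-07 × 111000 × cos 72.055° = 1e-07 × 111000 × 0.3081 ≈ 0.00341995 m.
Combining orthogonally: (0.0111² + 0.00341995²)^½ ≈ 0.0116149 m.
That is 0.0116149 m = 1.1615 cm.

1.2 cm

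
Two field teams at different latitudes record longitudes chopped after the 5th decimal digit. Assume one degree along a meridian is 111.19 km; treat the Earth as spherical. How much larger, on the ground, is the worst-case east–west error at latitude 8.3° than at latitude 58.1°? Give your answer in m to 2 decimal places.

Truncating at 5 decimal places can drop up to a full unit in the last place, so the longitude may be off by as much as 1e-05°.
Error at 8.3° = 1e-05° × 111190 × cos 8.3° ≈ 1.1119 × 0.9895 = 1.1003 m.
At 58.1°: 1e-05° × 111190 × cos 58.1° = 1e-05 × 111190 × 0.5284 ≈ 0.58757 m.
So the lower-latitude error exceeds the higher by 1.1003 − 0.58757 = 0.51268 m.

0.51 m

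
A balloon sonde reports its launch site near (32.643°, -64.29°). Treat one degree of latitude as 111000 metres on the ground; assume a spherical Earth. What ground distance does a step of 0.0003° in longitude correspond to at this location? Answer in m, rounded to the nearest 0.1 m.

28.0 m

0.0003° of longitude at 32.643° is 0.0003 × 111000 × cos 32.643° ≈ 0.0003 × 93467.3 = 28.0402 m.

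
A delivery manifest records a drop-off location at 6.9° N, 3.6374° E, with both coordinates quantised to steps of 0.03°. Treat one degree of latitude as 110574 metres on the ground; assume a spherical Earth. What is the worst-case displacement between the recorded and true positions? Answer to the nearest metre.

2337 metres

With a 0.03° grid the true value lies within half a step, ±0.03°/2 = ±0.015°, of the stored one.
N–S: 0.015° × 110574 m/° = 1658.61 m.
E–W at 6.9°: 0.015° × 110574 × cos 6.9° = 0.015 × 110574 × 0.9928 ≈ 1646.6 m.
Worst case both components are at the extreme and orthogonal: √(1658.61² + 1646.6²) ≈ 2337.15 m.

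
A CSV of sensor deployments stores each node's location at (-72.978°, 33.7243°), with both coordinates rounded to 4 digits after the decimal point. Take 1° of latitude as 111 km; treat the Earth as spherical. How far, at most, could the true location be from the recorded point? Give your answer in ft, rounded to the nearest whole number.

Rounding to 4 decimal places leaves each coordinate within ±5e-05° of the true value.
N–S: 5e-05° × 111000 m/° = 5.55 m.
Longitude error → 5e-05 × 111000 × cos 72.978° = 5e-05 × 111000 × 0.2927 ≈ 1.6247 m.
Combining orthogonally: (5.55² + 1.6247²)^½ ≈ 5.78292 m.
In feet: 5.78292 m ÷ 0.3048 ≈ 18.973 ft.

19 ft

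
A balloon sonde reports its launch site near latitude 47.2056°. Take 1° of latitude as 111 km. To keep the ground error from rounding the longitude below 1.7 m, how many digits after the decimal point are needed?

At 47.2056° one degree of longitude covers 111000 × cos 47.2056° ≈ 111000 × 0.6794 ≈ 75410 m.
N decimal places → at most half a unit in the last place, 0.5 × 10⁻ᴺ° = 75410/2 × 10⁻ᴺ m.
Setting 37705 × 10⁻ᴺ ≤ 1.7 gives 10ᴺ ≥ 2.218e+04, i.e. N ≥ 4.35.
At 4 places the error can reach 3.77 m, but 5 places keeps it to 0.377 m.

5 decimal places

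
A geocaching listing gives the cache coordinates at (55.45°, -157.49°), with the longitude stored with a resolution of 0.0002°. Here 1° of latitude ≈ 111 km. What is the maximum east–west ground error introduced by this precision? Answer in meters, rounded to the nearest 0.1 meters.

With a 0.0002° grid the true value lies within half a step, ±0.0002°/2 = ±0.0001°, of the stored one.
One degree of longitude at 55.45° is 111000 × cos 55.45° ≈ 111000 × 0.5671 = 62950.9 m.
So at most 0.0001° × 62950.9 ≈ 6.29509 m east–west.

6.3 meters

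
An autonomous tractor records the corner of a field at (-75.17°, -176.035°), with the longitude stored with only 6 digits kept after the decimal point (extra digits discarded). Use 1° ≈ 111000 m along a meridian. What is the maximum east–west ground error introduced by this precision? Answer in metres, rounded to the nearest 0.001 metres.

Truncating at 6 decimal places can drop up to a full unit in the last place, so the longitude may be off by as much as 1e-06°.
Parallels shrink by cos φ, so at 75.17° a degree of longitude is 111000 × 0.2560 ≈ 28410.7 m.
So at most 1e-06° × 28410.7 ≈ 0.0284107 m east–west.

0.028 metres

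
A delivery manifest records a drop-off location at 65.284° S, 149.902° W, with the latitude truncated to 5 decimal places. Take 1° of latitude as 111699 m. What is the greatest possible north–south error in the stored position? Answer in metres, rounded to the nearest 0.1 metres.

1.1 metres

Truncating at 5 decimal places can drop up to a full unit in the last place, so the latitude may be off by as much as 1e-05°.
North–south distance: 1e-05° × 111699 m/° = 1.11699 m.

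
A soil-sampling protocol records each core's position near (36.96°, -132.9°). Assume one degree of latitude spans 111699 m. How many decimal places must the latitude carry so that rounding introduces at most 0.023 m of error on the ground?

One degree of latitude covers 111699 m.
With N decimal places the half-ulp bound is 0.5·10⁻ᴺ°, or 0.5·10⁻ᴺ × 111699 m on the ground.
Need 0.5 × 111699 × 10⁻ᴺ ≤ 0.023 → 10⁻ᴺ ≤ 4.118e-07, so N ≥ 6.39.
At 6 places the error can reach 0.0558 m, but 7 places keeps it to 0.00558 m.

7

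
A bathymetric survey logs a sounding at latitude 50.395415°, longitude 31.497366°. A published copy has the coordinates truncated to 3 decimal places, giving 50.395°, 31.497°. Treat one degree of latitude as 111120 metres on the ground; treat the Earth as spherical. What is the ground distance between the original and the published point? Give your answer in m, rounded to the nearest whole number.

The latitude changed by +0.000415° and the longitude by +0.000366°.
North–south shift: 0.000415 × 111120 = 46.1148 m.
E–W at 50.395°: 0.000366° × 111120 × cos 50.395° = 0.000366 × 111120 × 0.6375 ≈ 25.9267 m.
Combined displacement = (46.1148² + 25.9267²)^½ ≈ 52.9034 m.

53 m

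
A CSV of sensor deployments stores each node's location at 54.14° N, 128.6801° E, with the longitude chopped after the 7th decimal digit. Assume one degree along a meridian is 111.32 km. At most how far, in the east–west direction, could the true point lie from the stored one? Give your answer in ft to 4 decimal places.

0.0214 ft

Truncating at 7 decimal places can drop up to a full unit in the last place, so the longitude may be off by as much as 1e-07°.
Parallels shrink by cos φ, so at 54.14° a degree of longitude is 111320 × 0.5858 ≈ 65212 m.
So at most 1e-07° × 65212 ≈ 0.0065212 m east–west.
Converting: 0.0065212 m × 3.2808 ft/m ≈ 0.021395 ft.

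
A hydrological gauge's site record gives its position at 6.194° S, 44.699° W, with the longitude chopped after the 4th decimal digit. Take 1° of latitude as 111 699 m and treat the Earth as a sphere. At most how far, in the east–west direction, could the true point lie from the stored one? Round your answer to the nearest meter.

11 meters

Truncating at 4 decimal places can drop up to a full unit in the last place, so the longitude may be off by as much as 0.0001°.
Parallels shrink by cos φ, so at 6.194° a degree of longitude is 111699 × 0.9942 ≈ 111047 m.
So at most 0.0001° × 111047 ≈ 11.1047 m east–west.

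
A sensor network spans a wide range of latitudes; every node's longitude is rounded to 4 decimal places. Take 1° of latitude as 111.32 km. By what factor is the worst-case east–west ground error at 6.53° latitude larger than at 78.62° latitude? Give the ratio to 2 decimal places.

5.04

Rounding to 4 decimal places leaves the longitude within ±5e-05° of the true value.
At 6.53°: 5e-05° × 111320 × cos 6.53° = 5e-05 × 111320 × 0.9935 ≈ 5.5299 m.
Error at 78.62° = 5e-05° × 111320 × cos 78.62° ≈ 5.566 × 0.1973 = 1.0983 m.
Ratio: 5.5299 / 1.0983 = cos 6.53° / cos 78.62° ≈ 5.0352.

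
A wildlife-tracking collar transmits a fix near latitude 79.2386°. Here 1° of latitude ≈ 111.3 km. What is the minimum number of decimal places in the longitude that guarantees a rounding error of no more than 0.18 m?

5 decimal places

At 79.2386° one degree of longitude covers 111300 × cos 79.2386° ≈ 111300 × 0.1867 ≈ 20781.9 m.
Rounding to N decimal places gives at most 0.5 × 10⁻ᴺ degrees of error, i.e. 0.5 × 10⁻ᴺ × 20781.9 m.
Setting 10390.9 × 10⁻ᴺ ≤ 0.18 gives 10ᴺ ≥ 5.773e+04, i.e. N ≥ 4.76.
N = 4 would give 1.04 m (too coarse); N = 5 gives 0.104 m ≤ 0.18 m.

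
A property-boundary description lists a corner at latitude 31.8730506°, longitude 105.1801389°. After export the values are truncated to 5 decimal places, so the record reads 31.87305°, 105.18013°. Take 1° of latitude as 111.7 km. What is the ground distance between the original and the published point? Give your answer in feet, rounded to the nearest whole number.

Δlat = 31.8730506 − 31.87305 = +0.0000006°; Δlon = 105.1801389 − 105.18013 = +0.0000089°.
N–S: 0.0000006° × 111700 m/° = 0.06702 m.
E–W at 31.873°: 0.0000089° × 111700 × cos 31.873° = 0.0000089 × 111700 × 0.8492 ≈ 0.844235 m.
Combined displacement = (0.06702² + 0.844235²)^½ ≈ 0.846891 m.
Converting: 0.846891 m × 3.2808 ft/m ≈ 2.7785 ft.

3 feet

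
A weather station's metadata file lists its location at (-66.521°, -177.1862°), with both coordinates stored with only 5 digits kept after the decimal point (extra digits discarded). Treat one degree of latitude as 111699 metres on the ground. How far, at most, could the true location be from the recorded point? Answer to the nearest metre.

1 metres

Truncating at 5 decimal places can drop up to a full unit in the last place, so each coordinate may be off by as much as 1e-05°.
North–south component: 1e-05° × 111699 = 1.11699 m.
Longitude error → 1e-05 × 111699 × cos 66.521° = 1e-05 × 111699 × 0.3984 ≈ 0.445023 m.
Combining orthogonally: (1.11699² + 0.445023²)^½ ≈ 1.20238 m.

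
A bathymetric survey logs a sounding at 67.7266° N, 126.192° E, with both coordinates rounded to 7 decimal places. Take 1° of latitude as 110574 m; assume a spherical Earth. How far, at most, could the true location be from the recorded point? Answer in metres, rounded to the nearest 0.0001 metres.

0.0059 metres

Rounding to 7 decimal places leaves each coordinate within ±5e-08° of the true value.
Latitude error → 5e-08 × 110574 = 0.0055287 m along the meridian.
Longitude error → 5e-08 × 110574 × cos 67.7266° = 5e-08 × 110574 × 0.3790 ≈ 0.00209552 m.
Worst case both components are at the extreme and orthogonal: √(0.0055287² + 0.00209552²) ≈ 0.00591251 m.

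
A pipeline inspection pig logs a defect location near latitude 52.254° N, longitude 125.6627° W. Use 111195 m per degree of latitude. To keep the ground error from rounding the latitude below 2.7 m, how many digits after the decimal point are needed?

5 decimal places

One degree of latitude covers 111195 m.
With N decimal places the half-ulp bound is 0.5·10⁻ᴺ°, or 0.5·10⁻ᴺ × 111195 m on the ground.
Setting 55597.5 × 10⁻ᴺ ≤ 2.7 gives 10ᴺ ≥ 2.059e+04, i.e. N ≥ 4.31.
N = 4 would give 5.56 m (too coarse); N = 5 gives 0.556 m ≤ 2.7 m.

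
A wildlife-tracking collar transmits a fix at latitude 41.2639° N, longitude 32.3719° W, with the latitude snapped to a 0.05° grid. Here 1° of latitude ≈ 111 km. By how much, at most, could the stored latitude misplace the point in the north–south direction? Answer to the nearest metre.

With a 0.05° grid the true value lies within half a step, ±0.05°/2 = ±0.025°, of the stored one.
North–south distance: 0.025° × 111000 m/° = 2775 m.

2775 metres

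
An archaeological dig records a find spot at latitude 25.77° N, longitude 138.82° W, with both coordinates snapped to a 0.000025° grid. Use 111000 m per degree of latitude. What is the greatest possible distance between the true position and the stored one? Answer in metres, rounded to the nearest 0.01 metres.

1.87 metres

With a 0.000025° grid the true value lies within half a step, ±0.000025°/2 = ±1.25e-05°, of the stored one.
Latitude error → 1.25e-05 × 111000 = 1.3875 m along the meridian.
East–west component at 25.77°: 1.25e-05° × 111000 × cos 25.77° ≈ 1.25e-05 × 99960.7 ≈ 1.24951 m.
Combining orthogonally: (1.3875² + 1.24951²)^½ ≈ 1.8672 m.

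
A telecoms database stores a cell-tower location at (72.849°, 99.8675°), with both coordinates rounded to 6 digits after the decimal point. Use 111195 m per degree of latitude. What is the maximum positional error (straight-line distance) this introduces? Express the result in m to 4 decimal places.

0.0580 m

Rounding to 6 decimal places leaves each coordinate within ±5e-07° of the true value.
North–south component: 5e-07° × 111195 = 0.0555975 m.
East–west component at 72.849°: 5e-07° × 111195 × cos 72.849° ≈ 5e-07 × 32790.4 ≈ 0.0163952 m.
The two errors are perpendicular, so the maximum displacement is √(0.0555975² + 0.0163952²) ≈ 0.0579645 m.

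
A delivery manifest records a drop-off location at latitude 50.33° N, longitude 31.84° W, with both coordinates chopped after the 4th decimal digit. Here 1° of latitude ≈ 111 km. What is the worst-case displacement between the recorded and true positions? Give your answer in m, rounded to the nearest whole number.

13 m

Truncating at 4 decimal places can drop up to a full unit in the last place, so each coordinate may be off by as much as 0.0001°.
N–S: 0.0001° × 111000 m/° = 11.1 m.
Longitude error → 0.0001 × 111000 × cos 50.33° = 0.0001 × 111000 × 0.6384 ≈ 7.08585 m.
Combining orthogonally: (11.1² + 7.08585²)^½ ≈ 13.1689 m.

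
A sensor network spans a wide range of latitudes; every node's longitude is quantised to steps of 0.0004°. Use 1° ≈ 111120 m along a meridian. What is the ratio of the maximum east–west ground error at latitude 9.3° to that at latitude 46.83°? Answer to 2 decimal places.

1.44

With a 0.0004° grid the true value lies within half a step, ±0.0004°/2 = ±0.0002°, of the stored one.
At 9.3°: 0.0002° × 111120 × cos 9.3° = 0.0002 × 111120 × 0.9869 ≈ 21.932 m.
At 46.83°: 0.0002° × 111120 × cos 46.83° = 0.0002 × 111120 × 0.6842 ≈ 15.205 m.
The ratio reduces to cos 9.3° / cos 46.83° = 0.9869/0.6842 ≈ 1.4424.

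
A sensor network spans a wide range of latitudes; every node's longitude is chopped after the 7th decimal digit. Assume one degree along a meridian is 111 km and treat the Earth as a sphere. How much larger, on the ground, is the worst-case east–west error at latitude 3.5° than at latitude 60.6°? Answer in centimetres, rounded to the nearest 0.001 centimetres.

Truncating at 7 decimal places can drop up to a full unit in the last place, so the longitude may be off by as much as 1e-07°.
At 3.5°: 1e-07° × 111000 × cos 3.5° = 1e-07 × 111000 × 0.9981 ≈ 0.011079 m.
At 60.6°: 1e-07° × 111000 × cos 60.6° = 1e-07 × 111000 × 0.4909 ≈ 0.005449 m.
So the lower-latitude error exceeds the higher by 0.011079 − 0.005449 = 0.0056303 m.
That is 0.00563026 m = 0.56303 cm.

0.563 centimetres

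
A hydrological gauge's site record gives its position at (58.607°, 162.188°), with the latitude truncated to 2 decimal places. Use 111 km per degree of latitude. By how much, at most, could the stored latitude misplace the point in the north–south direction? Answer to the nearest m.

Truncating at 2 decimal places can drop up to a full unit in the last place, so the latitude may be off by as much as 0.01°.
Along the meridian that is 0.01° × 111000 m/° = 1110 m.

1110 m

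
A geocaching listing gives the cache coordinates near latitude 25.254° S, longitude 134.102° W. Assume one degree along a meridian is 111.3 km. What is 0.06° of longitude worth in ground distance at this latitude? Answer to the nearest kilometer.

0.06° of longitude at 25.254° is 0.06 × 111300 × cos 25.254° ≈ 0.06 × 100663 = 6039.75 m.
That is 6039.75 m = 6.0398 km.

6 kilometers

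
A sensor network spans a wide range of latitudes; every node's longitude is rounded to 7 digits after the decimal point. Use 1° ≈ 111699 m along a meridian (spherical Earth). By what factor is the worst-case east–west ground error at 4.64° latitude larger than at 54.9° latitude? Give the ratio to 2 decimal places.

Rounding to 7 decimal places leaves the longitude within ±5e-08° of the true value.
Error at 4.64° = 5e-08° × 111699 × cos 4.64° ≈ 0.0055849 × 0.9967 = 0.0055666 m.
Error at 54.9° = 5e-08° × 111699 × cos 54.9° ≈ 0.0055849 × 0.5750 = 0.0032114 m.
The ratio reduces to cos 4.64° / cos 54.9° = 0.9967/0.5750 ≈ 1.7334.

1.73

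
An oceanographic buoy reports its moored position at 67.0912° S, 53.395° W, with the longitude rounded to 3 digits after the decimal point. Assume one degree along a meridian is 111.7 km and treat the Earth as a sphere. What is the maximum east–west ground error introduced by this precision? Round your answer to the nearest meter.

22 meters

Rounding to 3 decimal places leaves the longitude within ±0.0005° of the true value.
Parallels shrink by cos φ, so at 67.0912° a degree of longitude is 111700 × 0.3893 ≈ 43480.9 m.
East–west error: 0.0005° × 43480.9 m/° ≈ 21.7405 m.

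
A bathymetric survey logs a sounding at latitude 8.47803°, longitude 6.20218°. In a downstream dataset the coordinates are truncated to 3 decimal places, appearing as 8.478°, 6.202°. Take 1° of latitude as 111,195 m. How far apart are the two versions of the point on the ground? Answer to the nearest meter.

Δlat = 8.47803 − 8.478 = +0.00003°; Δlon = 6.20218 − 6.202 = +0.00018°.
North–south shift: 0.00003 × 111195 = 3.33585 m.
E–W at 8.478°: 0.00018° × 111195 × cos 8.478° = 0.00018 × 111195 × 0.9891 ≈ 19.7964 m.
Combined displacement = (3.33585² + 19.7964²)^½ ≈ 20.0755 m.

20 meters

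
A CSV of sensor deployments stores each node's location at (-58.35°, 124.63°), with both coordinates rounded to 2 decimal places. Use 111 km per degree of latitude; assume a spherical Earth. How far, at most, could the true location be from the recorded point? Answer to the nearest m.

Rounding to 2 decimal places leaves each coordinate within ±0.005° of the true value.
N–S: 0.005° × 111000 m/° = 555 m.
E–W at 58.35°: 0.005° × 111000 × cos 58.35° = 0.005 × 111000 × 0.5247 ≈ 291.225 m.
Worst case both components are at the extreme and orthogonal: √(555² + 291.225²) ≈ 626.767 m.

627 m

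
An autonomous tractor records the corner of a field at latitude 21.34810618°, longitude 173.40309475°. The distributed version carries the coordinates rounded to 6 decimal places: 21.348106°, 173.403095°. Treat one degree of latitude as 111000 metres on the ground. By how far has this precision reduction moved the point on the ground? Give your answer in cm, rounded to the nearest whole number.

Δlat = 21.34810618 − 21.348106 = +0.00000018°; Δlon = 173.40309475 − 173.403095 = -0.00000025°.
North–south shift: 0.00000018 × 111000 = 0.01998 m.
East–west at this latitude: -0.00000025° × 111000 × cos 21.3481° ≈ -0.00000025 × 103384 = -0.025846 m.
Distance: √(0.01998² + 0.025846²) ≈ 0.0326682 m.
That is 0.0326682 m = 3.2668 cm.

3 cm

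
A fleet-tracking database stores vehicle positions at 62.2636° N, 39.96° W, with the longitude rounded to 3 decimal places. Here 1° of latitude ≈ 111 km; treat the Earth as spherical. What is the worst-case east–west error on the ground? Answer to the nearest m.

Rounding to 3 decimal places leaves the longitude within ±0.0005° of the true value.
At latitude 62.2636° a degree of longitude spans 111000 m × cos 62.2636° = 111000 × 0.4654 ≈ 51659.9 m.
Maximum E–W displacement: 0.0005 × 51659.9 = 25.8299 m.

26 m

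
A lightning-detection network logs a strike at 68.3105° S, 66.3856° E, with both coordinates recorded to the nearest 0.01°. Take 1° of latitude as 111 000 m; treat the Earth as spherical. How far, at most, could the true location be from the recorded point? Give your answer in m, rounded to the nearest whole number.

592 m

Rounding to 2 decimal places leaves each coordinate within ±0.005° of the true value.
North–south component: 0.005° × 111000 = 555 m.
E–W at 68.3105°: 0.005° × 111000 × cos 68.3105° = 0.005 × 111000 × 0.3696 ≈ 205.115 m.
Combining orthogonally: (555² + 205.115²)^½ ≈ 591.69 m.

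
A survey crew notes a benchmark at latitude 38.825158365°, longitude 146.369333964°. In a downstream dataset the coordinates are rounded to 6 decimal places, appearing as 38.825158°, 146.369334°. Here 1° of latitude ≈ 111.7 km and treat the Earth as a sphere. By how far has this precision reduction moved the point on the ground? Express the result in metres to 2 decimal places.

0.04 metres

Δlat = 38.825158365 − 38.825158 = +0.000000365°; Δlon = 146.369333964 − 146.369334 = -0.000000036°.
North–south shift: 0.000000365 × 111700 = 0.0407705 m.
E–W at 38.8252°: -0.000000036° × 111700 × cos 38.8252° = -0.000000036 × 111700 × 0.7791 ≈ -0.00313277 m.
Hypotenuse of the two orthogonal shifts: √(0.0407705² + 0.00313277²) = 0.0408907 m.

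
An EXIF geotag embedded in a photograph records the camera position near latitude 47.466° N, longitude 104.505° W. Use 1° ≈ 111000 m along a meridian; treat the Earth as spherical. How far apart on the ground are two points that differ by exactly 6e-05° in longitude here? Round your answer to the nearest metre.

5 metres

6e-05° of longitude at 47.466° is 6e-05 × 111000 × cos 47.466° ≈ 6e-05 × 75039.1 = 4.50234 m.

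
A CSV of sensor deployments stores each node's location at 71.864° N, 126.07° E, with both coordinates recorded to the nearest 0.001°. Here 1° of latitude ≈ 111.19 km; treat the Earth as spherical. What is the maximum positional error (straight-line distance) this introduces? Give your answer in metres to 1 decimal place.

58.2 metres

Rounding to 3 decimal places leaves each coordinate within ±0.0005° of the true value.
North–south component: 0.0005° × 111190 = 55.595 m.
E–W at 71.864°: 0.0005° × 111190 × cos 71.864° = 0.0005 × 111190 × 0.3113 ≈ 17.3053 m.
The two errors are perpendicular, so the maximum displacement is √(55.595² + 17.3053²) ≈ 58.2261 m.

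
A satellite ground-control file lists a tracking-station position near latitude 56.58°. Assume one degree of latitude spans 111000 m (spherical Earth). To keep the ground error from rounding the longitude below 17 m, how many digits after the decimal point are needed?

4 decimal places

At 56.58° one degree of longitude covers 111000 × cos 56.58° ≈ 111000 × 0.5508 ≈ 61135.7 m.
N decimal places → at most half a unit in the last place, 0.5 × 10⁻ᴺ° = 61135.7/2 × 10⁻ᴺ m.
Setting 30567.9 × 10⁻ᴺ ≤ 17 gives 10ᴺ ≥ 1798, i.e. N ≥ 3.25.
N = 3 would give 30.6 m (too coarse); N = 4 gives 3.06 m ≤ 17 m.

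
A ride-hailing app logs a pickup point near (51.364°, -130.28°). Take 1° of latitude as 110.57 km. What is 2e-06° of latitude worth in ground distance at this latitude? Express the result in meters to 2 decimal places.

Along a meridian 2e-06° is 2e-06 × 110570 = 0.22114 m.

0.22 meters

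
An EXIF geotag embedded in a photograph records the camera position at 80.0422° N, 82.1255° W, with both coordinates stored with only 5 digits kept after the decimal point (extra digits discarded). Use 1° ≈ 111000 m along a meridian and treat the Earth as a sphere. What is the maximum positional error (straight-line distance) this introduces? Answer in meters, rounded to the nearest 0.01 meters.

Truncating at 5 decimal places can drop up to a full unit in the last place, so each coordinate may be off by as much as 1e-05°.
Latitude error → 1e-05 × 111000 = 1.11 m along the meridian.
East–west component at 80.0422°: 1e-05° × 111000 × cos 80.0422° ≈ 1e-05 × 19194.4 ≈ 0.191944 m.
The two errors are perpendicular, so the maximum displacement is √(1.11² + 0.191944²) ≈ 1.12647 m.

1.13 meters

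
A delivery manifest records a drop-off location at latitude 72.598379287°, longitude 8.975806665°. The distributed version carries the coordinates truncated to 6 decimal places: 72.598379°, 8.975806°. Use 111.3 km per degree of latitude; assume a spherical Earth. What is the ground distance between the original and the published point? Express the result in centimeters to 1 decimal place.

3.9 centimeters

Δlat = 72.598379287 − 72.598379 = +0.000000287°; Δlon = 8.975806665 − 8.975806 = +0.000000665°.
N–S: 0.000000287° × 111300 m/° = 0.0319431 m.
E–W at 72.5984°: 0.000000665° × 111300 × cos 72.5984° = 0.000000665 × 111300 × 0.2991 ≈ 0.0221354 m.
Distance: √(0.0319431² + 0.0221354²) ≈ 0.038863 m.
That is 0.038863 m = 3.8863 cm.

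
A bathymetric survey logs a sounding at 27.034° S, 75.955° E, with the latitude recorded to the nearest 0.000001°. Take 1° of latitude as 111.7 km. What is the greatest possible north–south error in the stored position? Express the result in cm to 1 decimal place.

Rounding to 6 decimal places leaves the latitude within ±5e-07° of the true value.
So the N–S error is at most 5e-07 × 111700 = 0.05585 m.
That is 0.05585 m = 5.585 cm.

5.6 cm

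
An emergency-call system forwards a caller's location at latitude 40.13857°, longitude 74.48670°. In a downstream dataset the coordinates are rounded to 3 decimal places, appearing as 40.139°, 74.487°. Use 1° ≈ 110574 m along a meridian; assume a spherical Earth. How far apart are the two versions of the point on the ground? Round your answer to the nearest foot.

Δlat = 40.13857 − 40.139 = -0.00043°; Δlon = 74.48670 − 74.487 = -0.00030°.
North–south shift: -0.00043 × 110574 = -47.5468 m.
E–W at 40.139°: -0.00030° × 110574 × cos 40.139° = -0.00030 × 110574 × 0.7645 ≈ -25.3596 m.
Combined displacement = (47.5468² + 25.3596²)^½ ≈ 53.887 m.
Converting: 53.887 m × 3.2808 ft/m ≈ 176.79 ft.

177 feet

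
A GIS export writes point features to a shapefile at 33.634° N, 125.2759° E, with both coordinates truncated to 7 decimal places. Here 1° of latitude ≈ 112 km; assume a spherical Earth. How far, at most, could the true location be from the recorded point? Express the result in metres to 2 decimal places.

Truncating at 7 decimal places can drop up to a full unit in the last place, so each coordinate may be off by as much as 1e-07°.
N–S: 1e-07° × 112000 m/° = 0.0112 m.
East–west component at 33.634°: 1e-07° × 112000 × cos 33.634° ≈ 1e-07 × 93250.4 ≈ 0.00932504 m.
Combining orthogonally: (0.0112² + 0.00932504²)^½ ≈ 0.0145738 m.

0.01 metres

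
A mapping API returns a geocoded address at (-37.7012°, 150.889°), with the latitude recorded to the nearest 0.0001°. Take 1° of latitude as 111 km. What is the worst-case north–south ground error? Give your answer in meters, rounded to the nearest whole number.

Rounding to 4 decimal places leaves the latitude within ±5e-05° of the true value.
Along the meridian that is 5e-05° × 111000 m/° = 5.55 m.

6 meters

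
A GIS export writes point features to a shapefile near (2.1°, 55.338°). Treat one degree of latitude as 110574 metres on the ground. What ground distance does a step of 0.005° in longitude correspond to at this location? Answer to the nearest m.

One degree of longitude here spans 110574 × cos 2.1° = 110574 × 0.9993 ≈ 110500 m; 0.005° of that is 552.499 m.

552 m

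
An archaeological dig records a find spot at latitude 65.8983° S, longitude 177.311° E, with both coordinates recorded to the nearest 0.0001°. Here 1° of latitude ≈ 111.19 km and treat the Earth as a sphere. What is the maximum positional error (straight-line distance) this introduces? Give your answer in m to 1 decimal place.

Rounding to 4 decimal places leaves each coordinate within ±5e-05° of the true value.
North–south component: 5e-05° × 111190 = 5.5595 m.
Longitude error → 5e-05 × 111190 × cos 65.8983° = 5e-05 × 111190 × 0.4084 ≈ 2.27026 m.
The two errors are perpendicular, so the maximum displacement is √(5.5595² + 2.27026²) ≈ 6.00518 m.

6.0 m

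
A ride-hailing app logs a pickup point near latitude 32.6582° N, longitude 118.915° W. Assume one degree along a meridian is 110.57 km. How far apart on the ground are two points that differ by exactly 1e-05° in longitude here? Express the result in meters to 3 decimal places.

At 32.6582° a degree of longitude is 110570 × cos 32.6582° ≈ 93089.4 m, so 1e-05° corresponds to 0.930894 m.

0.931 meters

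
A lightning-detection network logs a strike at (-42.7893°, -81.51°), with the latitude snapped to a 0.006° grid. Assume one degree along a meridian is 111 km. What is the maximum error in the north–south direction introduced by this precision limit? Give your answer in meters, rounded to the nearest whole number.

With a 0.006° grid the true value lies within half a step, ±0.006°/2 = ±0.003°, of the stored one.
Along the meridian that is 0.003° × 111000 m/° = 333 m.

333 meters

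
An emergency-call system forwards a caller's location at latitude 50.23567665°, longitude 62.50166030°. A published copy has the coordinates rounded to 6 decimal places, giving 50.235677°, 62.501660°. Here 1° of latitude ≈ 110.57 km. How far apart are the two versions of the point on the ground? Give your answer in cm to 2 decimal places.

4.41 cm

Δlat = 50.23567665 − 50.235677 = -0.00000035°; Δlon = 62.50166030 − 62.501660 = +0.00000030°.
North–south shift: -0.00000035 × 110570 = -0.0386995 m.
East–west at this latitude: 0.00000030° × 110570 × cos 50.2357° ≈ 0.00000030 × 70724 = 0.0212172 m.
Combined displacement = (0.0386995² + 0.0212172²)^½ ≈ 0.0441341 m.
That is 0.0441341 m = 4.4134 cm.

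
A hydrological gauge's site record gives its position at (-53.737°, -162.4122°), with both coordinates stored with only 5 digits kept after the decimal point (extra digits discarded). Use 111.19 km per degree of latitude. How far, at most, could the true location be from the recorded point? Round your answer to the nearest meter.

1 meters

Truncating at 5 decimal places can drop up to a full unit in the last place, so each coordinate may be off by as much as 1e-05°.
Latitude error → 1e-05 × 111190 = 1.1119 m along the meridian.
East–west component at 53.737°: 1e-05° × 111190 × cos 53.737° ≈ 1e-05 × 65768.1 ≈ 0.657681 m.
The two errors are perpendicular, so the maximum displacement is √(1.1119² + 0.657681²) ≈ 1.29185 m.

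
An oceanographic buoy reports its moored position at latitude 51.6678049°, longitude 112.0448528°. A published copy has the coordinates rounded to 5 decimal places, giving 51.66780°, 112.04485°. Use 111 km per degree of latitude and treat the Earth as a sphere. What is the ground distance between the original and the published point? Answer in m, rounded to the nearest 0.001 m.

The latitude changed by +0.0000049° and the longitude by +0.0000028°.
North–south shift: 0.0000049 × 111000 = 0.5439 m.
E–W at 51.6678°: 0.0000028° × 111000 × cos 51.6678° = 0.0000028 × 111000 × 0.6202 ≈ 0.192764 m.
Hypotenuse of the two orthogonal shifts: √(0.5439² + 0.192764²) = 0.577049 m.

0.577 m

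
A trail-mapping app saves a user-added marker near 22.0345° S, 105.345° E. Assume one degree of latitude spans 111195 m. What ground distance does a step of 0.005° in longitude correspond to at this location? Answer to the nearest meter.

At 22.0345° a degree of longitude is 111195 × cos 22.0345° ≈ 103073 m, so 0.005° corresponds to 515.366 m.

515 meters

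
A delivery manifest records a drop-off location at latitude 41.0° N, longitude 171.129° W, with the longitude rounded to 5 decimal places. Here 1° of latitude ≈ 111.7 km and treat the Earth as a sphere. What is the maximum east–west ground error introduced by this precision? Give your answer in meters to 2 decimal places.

Rounding to 5 decimal places leaves the longitude within ±5e-06° of the true value.
One degree of longitude at 41° is 111700 × cos 41° ≈ 111700 × 0.7547 = 84301.1 m.
So at most 5e-06° × 84301.1 ≈ 0.421505 m east–west.

0.42 meters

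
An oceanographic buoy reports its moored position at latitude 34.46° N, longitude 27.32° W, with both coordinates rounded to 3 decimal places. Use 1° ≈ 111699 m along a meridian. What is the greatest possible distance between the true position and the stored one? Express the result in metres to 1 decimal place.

Rounding to 3 decimal places leaves each coordinate within ±0.0005° of the true value.
North–south component: 0.0005° × 111699 = 55.8495 m.
Longitude error → 0.0005 × 111699 × cos 34.46° = 0.0005 × 111699 × 0.8245 ≈ 46.0491 m.
The two errors are perpendicular, so the maximum displacement is √(55.8495² + 46.0491²) ≈ 72.3857 m.

72.4 metres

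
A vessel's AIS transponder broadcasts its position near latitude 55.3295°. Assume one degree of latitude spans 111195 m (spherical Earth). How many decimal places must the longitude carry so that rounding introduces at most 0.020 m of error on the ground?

At 55.3295° one degree of longitude covers 111195 × cos 55.3295° ≈ 111195 × 0.5689 ≈ 63254 m.
Rounding to N decimal places gives at most 0.5 × 10⁻ᴺ degrees of error, i.e. 0.5 × 10⁻ᴺ × 63254 m.
Need 0.5 × 63254 × 10⁻ᴺ ≤ 0.020 → 10⁻ᴺ ≤ 6.324e-07, so N ≥ 6.20.
At 6 places the error can reach 0.0316 m, but 7 places keeps it to 0.00316 m.

7 decimal places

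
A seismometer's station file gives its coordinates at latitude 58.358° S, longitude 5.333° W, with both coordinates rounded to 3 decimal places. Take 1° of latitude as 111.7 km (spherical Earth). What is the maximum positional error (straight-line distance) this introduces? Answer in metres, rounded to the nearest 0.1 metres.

Rounding to 3 decimal places leaves each coordinate within ±0.0005° of the true value.
North–south component: 0.0005° × 111700 = 55.85 m.
E–W at 58.358°: 0.0005° × 111700 × cos 58.358° = 0.0005 × 111700 × 0.5246 ≈ 29.2995 m.
Combining orthogonally: (55.85² + 29.2995²)^½ ≈ 63.0689 m.

63.1 metres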